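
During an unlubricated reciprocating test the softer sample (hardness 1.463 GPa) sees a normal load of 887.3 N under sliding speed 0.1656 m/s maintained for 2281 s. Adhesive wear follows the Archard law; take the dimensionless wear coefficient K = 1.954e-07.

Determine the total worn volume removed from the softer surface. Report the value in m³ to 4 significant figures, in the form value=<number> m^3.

value=4.476e-11 m^3

The computation keeps full precision. Intermediate values are shown rounded — a single final rounding: four significant digits.
Distance covered L = v·t = 0.1656 m/s × 2281 s = 377.7 m.
Hardness H = 1.463 GPa = 1.463e+09 Pa.
SI base units throughout: W = 887.3 N, H = 1.463e+09 Pa, K = 1.954e-07.
Volume removed: V = K·W·L/H = 1.954e-07 · 887.3 · 377.7 / 1.463e+09 = 4.476e-11 m³.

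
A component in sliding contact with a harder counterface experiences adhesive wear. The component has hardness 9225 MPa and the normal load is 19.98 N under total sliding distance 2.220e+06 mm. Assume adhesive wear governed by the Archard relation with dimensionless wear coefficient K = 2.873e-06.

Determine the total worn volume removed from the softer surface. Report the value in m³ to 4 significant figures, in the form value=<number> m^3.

value=1.381e-11 m^3

Intermediates are printed rounded. Each operation holds full float precision; one final rounding to 4 significant digits.
Convert: Distance L = 2.220e+06 mm = 2220 m.
Convert: Hardness H = 9225 MPa = 9.225e+09 Pa.
As SI base values: W = 19.98 N, H = 9.225e+09 Pa, K = 2.873e-06.
Archard relation: V = K·W·L/H = 2.873e-06 · 19.98 · 2220 / 9.225e+09 = 1.381e-11 m³.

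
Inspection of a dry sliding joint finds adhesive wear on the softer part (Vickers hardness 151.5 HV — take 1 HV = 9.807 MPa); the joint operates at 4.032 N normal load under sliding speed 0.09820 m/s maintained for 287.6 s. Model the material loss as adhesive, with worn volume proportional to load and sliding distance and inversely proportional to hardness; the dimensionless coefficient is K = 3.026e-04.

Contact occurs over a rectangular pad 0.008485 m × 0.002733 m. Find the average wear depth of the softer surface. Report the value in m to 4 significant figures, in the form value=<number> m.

All working math runs at full float precision; intermediate values are displayed rounded. Rounded once at the end: 4 significant digits.
Total distance L = v·t = 0.09820 m/s × 287.6 s = 28.24 m.
Hardness H = 151.5 HV × 9.807 MPa/HV = 1486 MPa = 1.486e+09 Pa.
Contact area A = 0.008485 m × 0.002733 m = 2.319e-05 m².
In SI base units, W = 4.032 N, H = 1.486e+09 Pa, K = 3.026e-04.
Archard volume V = K·W·L/H = 3.026e-04 · 4.032 · 28.24 / 1.486e+09 = 2.319e-11 m³.
Mean wear depth h = V/A = 2.319e-11 / 2.319e-05 = 1.000e-06 m.

value=1.000e-06 m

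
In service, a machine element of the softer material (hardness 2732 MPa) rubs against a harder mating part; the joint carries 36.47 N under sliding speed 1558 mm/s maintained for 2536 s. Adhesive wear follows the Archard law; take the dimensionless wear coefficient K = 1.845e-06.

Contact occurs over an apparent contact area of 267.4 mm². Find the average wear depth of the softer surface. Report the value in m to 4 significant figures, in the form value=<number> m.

value=3.639e-07 m

The algebra carries exact precision, and intermediates are displayed rounded; one final rounding, at four significant digits.
Convert: Sliding speed v = 1558 mm/s = 1.558 m/s. Distance L = v·t = 1.558 m/s × 2536 s = 3951 m.
Convert: Hardness H = 2732 MPa = 2.732e+09 Pa.
Convert: Contact area A = 267.4 mm² = 2.674e-04 m².
Working in SI base units: W = 36.47 N, H = 2.732e+09 Pa, K = 1.845e-06.
Archard relation: V = K·W·L/H = 1.845e-06 · 36.47 · 3951 / 2.732e+09 = 9.731e-11 m³.
Depth h = V/A = 9.731e-11 / 2.674e-04 = 3.639e-07 m.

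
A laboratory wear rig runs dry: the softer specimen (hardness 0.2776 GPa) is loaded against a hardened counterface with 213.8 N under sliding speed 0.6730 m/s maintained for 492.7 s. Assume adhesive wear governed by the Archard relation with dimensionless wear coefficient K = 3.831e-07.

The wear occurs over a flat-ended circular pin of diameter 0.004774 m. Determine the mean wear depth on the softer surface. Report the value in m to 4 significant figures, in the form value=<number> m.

value=5.466e-06 m

Every step keeps full precision; intermediates are displayed rounded. Rounded just once, at 4 significant figures.
Convert: Path length L = v·t = 0.6730 m/s × 492.7 s = 331.6 m.
Convert: Hardness H = 0.2776 GPa = 2.776e+08 Pa.
Convert: Contact area A = π·d²/4 = π·(0.004774 m)²/4 = 1.790e-05 m².
Working in SI base units: W = 213.8 N, H = 2.776e+08 Pa, K = 3.831e-07.
The Archard volume V = K·W·L/H = 3.831e-07 · 213.8 · 331.6 / 2.776e+08 = 9.784e-11 m³.
Depth h = V/A = 9.784e-11 / 1.790e-05 = 5.466e-06 m.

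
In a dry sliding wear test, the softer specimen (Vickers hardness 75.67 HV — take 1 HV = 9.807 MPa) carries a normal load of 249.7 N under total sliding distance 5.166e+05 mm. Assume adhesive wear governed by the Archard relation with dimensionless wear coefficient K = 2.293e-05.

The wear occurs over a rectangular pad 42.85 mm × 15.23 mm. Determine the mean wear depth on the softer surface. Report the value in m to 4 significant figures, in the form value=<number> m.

value=6.108e-06 m

All arithmetic holds full float precision — intermediates are displayed rounded, and a lone final rounding, at 4 significant figures.
Convert: Distance covered L = 5.166e+05 mm = 516.6 m.
Convert: Hardness H = 75.67 HV × 9.807 MPa/HV = 742.1 MPa = 7.421e+08 Pa.
Convert: Pad sides 42.85 mm × 15.23 mm = 0.04285 m × 0.01523 m. Contact area A = 0.04285 m × 0.01523 m = 6.526e-04 m².
In SI base units, W = 249.7 N, H = 7.421e+08 Pa, K = 2.293e-05.
Volume removed: V = K·W·L/H = 2.293e-05 · 249.7 · 516.6 / 7.421e+08 = 3.986e-09 m³.
Mean depth h = V/A = 3.986e-09 / 6.526e-04 = 6.108e-06 m.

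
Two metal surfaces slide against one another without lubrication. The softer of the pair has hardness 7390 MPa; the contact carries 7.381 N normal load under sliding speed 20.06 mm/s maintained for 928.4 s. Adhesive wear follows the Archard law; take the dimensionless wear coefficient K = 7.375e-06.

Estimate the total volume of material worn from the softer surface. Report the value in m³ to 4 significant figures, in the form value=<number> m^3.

Each operation carries full float precision — quoted intermediates are rounded, and rounded once at the end to four significant figures.
Convert: Sliding speed v = 20.06 mm/s = 0.02006 m/s. The distance L = v·t = 0.02006 m/s × 928.4 s = 18.62 m.
Convert: Hardness H = 7390 MPa = 7.390e+09 Pa.
Restated in SI base units: W = 7.381 N, H = 7.390e+09 Pa, K = 7.375e-06.
Worn volume V = K·W·L/H = 7.375e-06 · 7.381 · 18.62 / 7.390e+09 = 1.372e-13 m³.

value=1.372e-13 m^3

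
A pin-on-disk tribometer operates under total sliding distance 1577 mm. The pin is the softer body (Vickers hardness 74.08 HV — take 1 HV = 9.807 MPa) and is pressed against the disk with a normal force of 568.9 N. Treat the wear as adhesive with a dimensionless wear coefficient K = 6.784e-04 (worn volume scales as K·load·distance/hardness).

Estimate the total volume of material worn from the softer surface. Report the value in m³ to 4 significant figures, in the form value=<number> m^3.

Intermediate values appear rounded; all working math holds full float precision, and a lone final rounding: 4 significant digits.
Distance L = 1577 mm = 1.577 m.
Hardness H = 74.08 HV × 9.807 MPa/HV = 726.5 MPa = 7.265e+08 Pa.
In SI base units, W = 568.9 N, H = 7.265e+08 Pa, K = 6.784e-04.
Archard volume V = K·W·L/H = 6.784e-04 · 568.9 · 1.577 / 7.265e+08 = 8.378e-10 m³.

value=8.378e-10 m^3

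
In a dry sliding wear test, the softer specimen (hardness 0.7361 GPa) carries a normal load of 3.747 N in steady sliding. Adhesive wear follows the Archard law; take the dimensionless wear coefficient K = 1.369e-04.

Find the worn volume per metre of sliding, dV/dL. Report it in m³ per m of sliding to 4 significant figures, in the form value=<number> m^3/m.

Printed values are rounded — the computation keeps exact precision — one final rounding: four significant digits.
Hardness H = 0.7361 GPa = 7.361e+08 Pa.
Expressed in SI base units: W = 3.747 N, H = 7.361e+08 Pa, K = 1.369e-04.
Wear rate dV/dL = K·W/H, per unit distance: 1.369e-04 · 3.747 / 7.361e+08 = 6.969e-13 m³/m.

value=6.969e-13 m^3/m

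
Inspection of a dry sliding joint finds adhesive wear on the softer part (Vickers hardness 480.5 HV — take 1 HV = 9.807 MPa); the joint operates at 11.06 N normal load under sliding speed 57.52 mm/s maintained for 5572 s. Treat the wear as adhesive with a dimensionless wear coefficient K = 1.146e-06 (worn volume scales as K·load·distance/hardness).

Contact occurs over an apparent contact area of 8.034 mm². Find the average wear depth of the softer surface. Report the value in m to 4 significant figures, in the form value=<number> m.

value=1.073e-07 m

The algebra holds full precision — intermediates are displayed rounded; one last rounding: 4 significant figures.
Convert: Sliding speed v = 57.52 mm/s = 0.05752 m/s. Total distance L = v·t = 0.05752 m/s × 5572 s = 320.5 m.
Convert: Hardness H = 480.5 HV × 9.807 MPa/HV = 4712 MPa = 4.712e+09 Pa.
Convert: Contact area A = 8.034 mm² = 8.034e-06 m².
As SI base values: W = 11.06 N, H = 4.712e+09 Pa, K = 1.146e-06.
Wear volume V = K·W·L/H = 1.146e-06 · 11.06 · 320.5 / 4.712e+09 = 8.621e-13 m³.
Depth h = V/A = 8.621e-13 / 8.034e-06 = 1.073e-07 m.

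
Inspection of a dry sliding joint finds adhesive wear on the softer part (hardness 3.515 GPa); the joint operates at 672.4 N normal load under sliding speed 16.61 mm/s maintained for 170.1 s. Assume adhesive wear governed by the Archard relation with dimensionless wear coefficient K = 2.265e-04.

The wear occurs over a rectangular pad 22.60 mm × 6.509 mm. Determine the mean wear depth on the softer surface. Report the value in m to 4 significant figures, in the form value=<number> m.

value=8.322e-07 m

Intermediates are shown rounded. Every step carries full float precision; a single final rounding, at four significant digits.
Sliding speed v = 16.61 mm/s = 0.01661 m/s. Distance covered L = v·t = 0.01661 m/s × 170.1 s = 2.825 m.
Hardness H = 3.515 GPa = 3.515e+09 Pa.
Pad sides 22.60 mm × 6.509 mm = 0.02260 m × 0.006509 m. Contact area A = 0.02260 m × 0.006509 m = 1.471e-04 m².
As SI base values: W = 672.4 N, H = 3.515e+09 Pa, K = 2.265e-04.
Archard relation: V = K·W·L/H = 2.265e-04 · 672.4 · 2.825 / 3.515e+09 = 1.224e-10 m³.
Wear depth h = V/A = 1.224e-10 / 1.471e-04 = 8.322e-07 m.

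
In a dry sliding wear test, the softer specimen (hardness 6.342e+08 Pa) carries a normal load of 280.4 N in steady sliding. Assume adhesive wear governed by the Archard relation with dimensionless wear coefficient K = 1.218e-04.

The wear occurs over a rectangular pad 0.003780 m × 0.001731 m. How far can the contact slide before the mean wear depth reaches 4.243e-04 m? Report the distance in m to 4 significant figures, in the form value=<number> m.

Intermediate values appear rounded. The computation holds exact precision. Rounded just once to 4 significant digits.
Convert: Contact area A = 0.003780 m × 0.001731 m = 6.543e-06 m².
As SI base values: W = 280.4 N, H = 6.342e+08 Pa, K = 1.218e-04.
Wearable volume V_lim = h_lim·A = 4.243e-04 · 6.543e-06 = 2.776e-09 m³.
Life L = V_lim·H/(K·W) = 2.776e-09 · 6.342e+08 / (1.218e-04 · 280.4) = 51.55 m.

value=51.55 m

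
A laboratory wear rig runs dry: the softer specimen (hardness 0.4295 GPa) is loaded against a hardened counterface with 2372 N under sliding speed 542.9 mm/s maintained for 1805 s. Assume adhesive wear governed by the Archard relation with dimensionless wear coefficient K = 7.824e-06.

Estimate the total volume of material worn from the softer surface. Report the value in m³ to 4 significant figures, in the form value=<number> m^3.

value=4.234e-08 m^3

Every step carries exact precision — intermediates are printed rounded. Rounded once at the end, at 4 significant digits.
Convert: Sliding speed v = 542.9 mm/s = 0.5429 m/s. The distance L = v·t = 0.5429 m/s × 1805 s = 979.9 m.
Convert: Hardness H = 0.4295 GPa = 4.295e+08 Pa.
Collected in SI base units: W = 2372 N, H = 4.295e+08 Pa, K = 7.824e-06.
Worn volume V = K·W·L/H = 7.824e-06 · 2372 · 979.9 / 4.295e+08 = 4.234e-08 m³.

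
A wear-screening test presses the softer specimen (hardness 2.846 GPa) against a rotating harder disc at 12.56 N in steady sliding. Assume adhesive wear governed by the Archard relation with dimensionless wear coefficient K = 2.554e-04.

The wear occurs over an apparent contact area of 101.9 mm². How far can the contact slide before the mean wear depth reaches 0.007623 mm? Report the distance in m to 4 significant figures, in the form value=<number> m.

Every step holds full float precision — intermediate values appear rounded — rounded just once: four significant digits.
Hardness H = 2.846 GPa = 2.846e+09 Pa.
Contact area A = 101.9 mm² = 1.019e-04 m².
Depth limit h_lim = 0.007623 mm = 7.623e-06 m.
Working in SI base units: W = 12.56 N, H = 2.846e+09 Pa, K = 2.554e-04.
At the depth limit, V_lim = h_lim·A = 7.623e-06 · 1.019e-04 = 7.768e-10 m³.
Inverting, life L = V_lim·H/(K·W) = 7.768e-10 · 2.846e+09 / (2.554e-04 · 12.56) = 689.2 m.

value=689.2 m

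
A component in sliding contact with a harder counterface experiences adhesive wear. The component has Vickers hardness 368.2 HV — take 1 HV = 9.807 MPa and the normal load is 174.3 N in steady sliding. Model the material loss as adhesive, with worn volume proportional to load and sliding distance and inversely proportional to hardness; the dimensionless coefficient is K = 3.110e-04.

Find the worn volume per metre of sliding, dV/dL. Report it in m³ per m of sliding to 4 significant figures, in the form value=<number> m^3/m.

The intermediates are displayed rounded. Each operation holds exact precision — rounded just once to 4 significant figures.
Hardness H = 368.2 HV × 9.807 MPa/HV = 3611 MPa = 3.611e+09 Pa.
Restated in SI base units: W = 174.3 N, H = 3.611e+09 Pa, K = 3.110e-04.
The wear rate dV/dL = K·W/H, per unit distance: 3.110e-04 · 174.3 / 3.611e+09 = 1.501e-11 m³/m.

value=1.501e-11 m^3/m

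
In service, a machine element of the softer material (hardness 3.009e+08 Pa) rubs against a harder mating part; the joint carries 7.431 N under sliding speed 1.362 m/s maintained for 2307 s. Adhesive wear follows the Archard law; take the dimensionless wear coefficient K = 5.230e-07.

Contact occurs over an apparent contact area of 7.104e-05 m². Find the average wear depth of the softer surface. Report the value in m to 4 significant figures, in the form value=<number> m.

value=5.713e-07 m

Intermediate values are displayed rounded. All working math carries exact precision; rounded just once, at 4 significant digits.
Convert: Total distance L = v·t = 1.362 m/s × 2307 s = 3142 m.
As SI base values: W = 7.431 N, H = 3.009e+08 Pa, K = 5.230e-07.
By Archard's law, V = K·W·L/H = 5.230e-07 · 7.431 · 3142 / 3.009e+08 = 4.058e-11 m³.
Mean depth h = V/A = 4.058e-11 / 7.104e-05 = 5.713e-07 m.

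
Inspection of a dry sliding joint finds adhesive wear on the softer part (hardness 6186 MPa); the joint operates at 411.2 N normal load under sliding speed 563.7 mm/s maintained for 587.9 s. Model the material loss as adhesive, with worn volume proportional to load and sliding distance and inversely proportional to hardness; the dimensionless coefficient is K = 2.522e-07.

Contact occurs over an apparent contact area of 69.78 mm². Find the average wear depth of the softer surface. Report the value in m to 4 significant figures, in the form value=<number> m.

value=7.962e-08 m

Every step runs at full precision, and shown intermediates are rounded; rounded once at the end: four significant digits.
Convert: Sliding speed v = 563.7 mm/s = 0.5637 m/s. Total distance L = v·t = 0.5637 m/s × 587.9 s = 331.4 m.
Convert: Hardness H = 6186 MPa = 6.186e+09 Pa.
Convert: Contact area A = 69.78 mm² = 6.978e-05 m².
In SI base units, W = 411.2 N, H = 6.186e+09 Pa, K = 2.522e-07.
Volume removed: V = K·W·L/H = 2.522e-07 · 411.2 · 331.4 / 6.186e+09 = 5.556e-12 m³.
Mean wear depth h = V/A = 5.556e-12 / 6.978e-05 = 7.962e-08 m.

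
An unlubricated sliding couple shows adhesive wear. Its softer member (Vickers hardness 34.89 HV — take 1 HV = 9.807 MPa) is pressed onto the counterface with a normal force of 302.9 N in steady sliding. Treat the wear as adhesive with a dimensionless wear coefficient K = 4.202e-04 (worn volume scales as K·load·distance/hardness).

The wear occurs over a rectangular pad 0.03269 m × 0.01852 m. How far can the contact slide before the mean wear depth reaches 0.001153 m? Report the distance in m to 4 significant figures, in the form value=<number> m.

value=1877 m

All arithmetic keeps full float precision — intermediates are printed rounded; a lone final rounding: 4 significant digits.
Hardness H = 34.89 HV × 9.807 MPa/HV = 342.2 MPa = 3.422e+08 Pa.
Contact area A = 0.03269 m × 0.01852 m = 6.054e-04 m².
In SI base units, W = 302.9 N, H = 3.422e+08 Pa, K = 4.202e-04.
Volume at the limit: V_lim = h_lim·A = 0.001153 · 6.054e-04 = 6.980e-07 m³.
So the life L = V_lim·H/(K·W) = 6.980e-07 · 3.422e+08 / (4.202e-04 · 302.9) = 1877 m.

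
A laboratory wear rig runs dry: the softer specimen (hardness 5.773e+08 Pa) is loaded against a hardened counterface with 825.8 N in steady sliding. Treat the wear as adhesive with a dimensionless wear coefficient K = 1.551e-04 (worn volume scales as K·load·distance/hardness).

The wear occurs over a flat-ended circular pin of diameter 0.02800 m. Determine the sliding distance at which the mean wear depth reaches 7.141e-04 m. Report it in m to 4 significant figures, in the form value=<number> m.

All arithmetic maintains full float precision; printed values are rounded — one final rounding: 4 significant figures.
Convert: Contact area A = π·d²/4 = π·(0.02800 m)²/4 = 6.158e-04 m².
Restated in SI base units: W = 825.8 N, H = 5.773e+08 Pa, K = 1.551e-04.
Permissible volume V_lim = h_lim·A = 7.141e-04 · 6.158e-04 = 4.397e-07 m³.
Inverting, life L = V_lim·H/(K·W) = 4.397e-07 · 5.773e+08 / (1.551e-04 · 825.8) = 1982 m.

value=1982 m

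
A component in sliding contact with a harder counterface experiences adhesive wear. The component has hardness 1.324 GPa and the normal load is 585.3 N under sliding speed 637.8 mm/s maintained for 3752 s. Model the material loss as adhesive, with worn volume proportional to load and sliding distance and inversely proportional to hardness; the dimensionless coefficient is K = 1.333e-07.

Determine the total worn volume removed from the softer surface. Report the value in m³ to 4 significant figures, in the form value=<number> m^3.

Intermediates are printed rounded. Each operation holds full precision, and a lone final rounding to 4 significant digits.
Sliding speed v = 637.8 mm/s = 0.6378 m/s. The distance L = v·t = 0.6378 m/s × 3752 s = 2393 m.
Hardness H = 1.324 GPa = 1.324e+09 Pa.
Collected in SI base units: W = 585.3 N, H = 1.324e+09 Pa, K = 1.333e-07.
Wear volume V = K·W·L/H = 1.333e-07 · 585.3 · 2393 / 1.324e+09 = 1.410e-10 m³.

value=1.410e-10 m^3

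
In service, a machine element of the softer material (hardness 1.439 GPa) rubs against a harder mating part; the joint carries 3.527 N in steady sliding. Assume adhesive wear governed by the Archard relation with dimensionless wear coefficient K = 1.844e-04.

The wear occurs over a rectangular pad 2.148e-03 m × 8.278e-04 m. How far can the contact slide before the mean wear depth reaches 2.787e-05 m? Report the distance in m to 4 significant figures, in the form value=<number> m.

Intermediate values are printed rounded; the computation runs at full float precision; rounded once at the end: four significant figures.
Hardness H = 1.439 GPa = 1.439e+09 Pa.
Contact area A = 2.148e-03 m × 8.278e-04 m = 1.778e-06 m².
SI base units throughout: W = 3.527 N, H = 1.439e+09 Pa, K = 1.844e-04.
Permissible volume V_lim = h_lim·A = 2.787e-05 · 1.778e-06 = 4.956e-11 m³.
Thus life L = V_lim·H/(K·W) = 4.956e-11 · 1.439e+09 / (1.844e-04 · 3.527) = 109.6 m.

value=109.6 m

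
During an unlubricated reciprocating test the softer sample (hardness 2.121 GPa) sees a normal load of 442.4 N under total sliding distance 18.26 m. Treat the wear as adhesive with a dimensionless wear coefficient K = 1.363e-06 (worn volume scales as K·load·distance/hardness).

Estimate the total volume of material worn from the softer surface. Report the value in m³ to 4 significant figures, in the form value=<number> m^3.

Displayed values are rounded; all arithmetic runs at exact precision; rounded once at the end, at 4 significant digits.
Convert: Hardness H = 2.121 GPa = 2.121e+09 Pa.
Restated in SI base units: W = 442.4 N, H = 2.121e+09 Pa, K = 1.363e-06.
Archard volume V = K·W·L/H = 1.363e-06 · 442.4 · 18.26 / 2.121e+09 = 5.191e-12 m³.

value=5.191e-12 m^3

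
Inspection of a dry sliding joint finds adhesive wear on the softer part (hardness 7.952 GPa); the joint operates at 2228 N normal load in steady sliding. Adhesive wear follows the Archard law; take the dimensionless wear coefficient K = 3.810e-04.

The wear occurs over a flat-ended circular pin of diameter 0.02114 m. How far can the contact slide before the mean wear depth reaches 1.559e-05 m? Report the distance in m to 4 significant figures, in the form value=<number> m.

value=51.26 m

Intermediates appear rounded, and each operation keeps full precision. Rounded once at the end to 4 significant digits.
Hardness H = 7.952 GPa = 7.952e+09 Pa.
Contact area A = π·d²/4 = π·(0.02114 m)²/4 = 3.510e-04 m².
In SI base units: W = 2228 N, H = 7.952e+09 Pa, K = 3.810e-04.
Permissible volume V_lim = h_lim·A = 1.559e-05 · 3.510e-04 = 5.472e-09 m³.
So the life L = V_lim·H/(K·W) = 5.472e-09 · 7.952e+09 / (3.810e-04 · 2228) = 51.26 m.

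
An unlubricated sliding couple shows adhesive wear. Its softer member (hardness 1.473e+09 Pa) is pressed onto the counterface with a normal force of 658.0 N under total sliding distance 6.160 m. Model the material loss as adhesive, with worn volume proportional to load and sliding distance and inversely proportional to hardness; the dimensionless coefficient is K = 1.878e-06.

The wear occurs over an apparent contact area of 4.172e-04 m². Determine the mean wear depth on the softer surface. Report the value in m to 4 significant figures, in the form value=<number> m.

value=1.239e-08 m

All working math maintains full float precision — intermediate values are displayed rounded, and one final rounding, at four significant figures.
In SI base units: W = 658.0 N, H = 1.473e+09 Pa, K = 1.878e-06.
The Archard volume V = K·W·L/H = 1.878e-06 · 658.0 · 6.160 / 1.473e+09 = 5.168e-12 m³.
Average depth h = V/A = 5.168e-12 / 4.172e-04 = 1.239e-08 m.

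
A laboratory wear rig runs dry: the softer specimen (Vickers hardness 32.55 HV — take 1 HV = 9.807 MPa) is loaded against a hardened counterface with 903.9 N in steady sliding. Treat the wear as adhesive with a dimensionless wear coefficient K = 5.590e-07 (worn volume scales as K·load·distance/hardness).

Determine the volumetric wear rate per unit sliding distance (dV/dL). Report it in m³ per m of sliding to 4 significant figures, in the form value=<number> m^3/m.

Every step keeps exact precision. Intermediates are shown rounded; one last rounding: four significant digits.
Hardness H = 32.55 HV × 9.807 MPa/HV = 319.2 MPa = 3.192e+08 Pa.
In SI base units: W = 903.9 N, H = 3.192e+08 Pa, K = 5.590e-07.
Rate of wear dV/dL = K·W/H, so: 5.590e-07 · 903.9 / 3.192e+08 = 1.583e-12 m³/m.

value=1.583e-12 m^3/m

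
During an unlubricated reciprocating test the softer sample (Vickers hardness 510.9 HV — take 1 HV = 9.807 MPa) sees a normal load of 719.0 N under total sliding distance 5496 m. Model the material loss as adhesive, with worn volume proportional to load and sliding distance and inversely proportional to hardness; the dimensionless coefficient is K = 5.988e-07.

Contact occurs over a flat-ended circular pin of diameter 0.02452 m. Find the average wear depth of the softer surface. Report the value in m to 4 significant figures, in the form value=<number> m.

Printed values are rounded; the computation holds full float precision; rounded once at the end to four significant digits.
Hardness H = 510.9 HV × 9.807 MPa/HV = 5010 MPa = 5.010e+09 Pa.
Contact area A = π·d²/4 = π·(0.02452 m)²/4 = 4.722e-04 m².
As SI base values: W = 719.0 N, H = 5.010e+09 Pa, K = 5.988e-07.
Archard volume V = K·W·L/H = 5.988e-07 · 719.0 · 5496 / 5.010e+09 = 4.723e-10 m³.
Wear depth h = V/A = 4.723e-10 / 4.722e-04 = 1.000e-06 m.

value=1.000e-06 m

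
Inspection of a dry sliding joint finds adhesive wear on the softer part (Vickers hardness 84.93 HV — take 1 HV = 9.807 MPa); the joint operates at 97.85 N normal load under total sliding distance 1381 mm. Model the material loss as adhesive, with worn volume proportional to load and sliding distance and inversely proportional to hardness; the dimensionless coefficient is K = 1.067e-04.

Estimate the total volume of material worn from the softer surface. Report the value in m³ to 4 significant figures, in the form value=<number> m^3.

Intermediates are shown rounded — every step runs at full precision. Rounded once at the end to four significant digits.
Distance covered L = 1381 mm = 1.381 m.
Hardness H = 84.93 HV × 9.807 MPa/HV = 832.9 MPa = 8.329e+08 Pa.
Collected in SI base units: W = 97.85 N, H = 8.329e+08 Pa, K = 1.067e-04.
Worn volume V = K·W·L/H = 1.067e-04 · 97.85 · 1.381 / 8.329e+08 = 1.731e-11 m³.

value=1.731e-11 m^3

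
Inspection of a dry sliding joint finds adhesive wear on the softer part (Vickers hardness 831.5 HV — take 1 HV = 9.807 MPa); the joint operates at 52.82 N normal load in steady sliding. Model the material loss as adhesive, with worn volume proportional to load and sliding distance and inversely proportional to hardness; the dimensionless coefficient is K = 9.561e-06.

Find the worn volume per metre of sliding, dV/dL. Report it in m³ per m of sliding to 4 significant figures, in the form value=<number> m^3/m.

All arithmetic carries exact precision. Intermediate values are displayed rounded, and a single final rounding to 4 significant digits.
Hardness H = 831.5 HV × 9.807 MPa/HV = 8155 MPa = 8.155e+09 Pa.
In SI base units, W = 52.82 N, H = 8.155e+09 Pa, K = 9.561e-06.
Volumetric rate dV/dL = K·W/H (independent of L): 9.561e-06 · 52.82 / 8.155e+09 = 6.193e-14 m³/m.

value=6.193e-14 m^3/m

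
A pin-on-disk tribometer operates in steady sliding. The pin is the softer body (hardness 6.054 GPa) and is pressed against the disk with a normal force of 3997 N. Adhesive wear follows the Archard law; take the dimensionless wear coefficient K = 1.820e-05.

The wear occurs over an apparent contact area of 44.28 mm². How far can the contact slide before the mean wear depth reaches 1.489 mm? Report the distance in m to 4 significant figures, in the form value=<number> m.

Intermediate values are shown rounded; every step maintains full precision, and rounded just once, at 4 significant figures.
Convert: Hardness H = 6.054 GPa = 6.054e+09 Pa.
Convert: Contact area A = 44.28 mm² = 4.428e-05 m².
Convert: Depth limit h_lim = 1.489 mm = 0.001489 m.
As SI base values: W = 3997 N, H = 6.054e+09 Pa, K = 1.820e-05.
Limit volume V_lim = h_lim·A = 0.001489 · 4.428e-05 = 6.593e-08 m³.
Life L = V_lim·H/(K·W) = 6.593e-08 · 6.054e+09 / (1.820e-05 · 3997) = 5487 m.

value=5487 m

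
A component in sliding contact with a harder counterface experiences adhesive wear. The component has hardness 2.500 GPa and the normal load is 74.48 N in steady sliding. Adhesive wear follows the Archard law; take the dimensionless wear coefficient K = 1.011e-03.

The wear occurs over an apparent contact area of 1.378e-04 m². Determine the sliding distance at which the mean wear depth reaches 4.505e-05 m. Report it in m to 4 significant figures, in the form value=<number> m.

All arithmetic holds full precision. The intermediates are displayed rounded — one final rounding to four significant figures.
Convert: Hardness H = 2.500 GPa = 2.500e+09 Pa.
Expressed in SI base units: W = 74.48 N, H = 2.500e+09 Pa, K = 1.011e-03.
Limit volume V_lim = h_lim·A = 4.505e-05 · 1.378e-04 = 6.208e-09 m³.
So the life L = V_lim·H/(K·W) = 6.208e-09 · 2.500e+09 / (1.011e-03 · 74.48) = 206.1 m.

value=206.1 m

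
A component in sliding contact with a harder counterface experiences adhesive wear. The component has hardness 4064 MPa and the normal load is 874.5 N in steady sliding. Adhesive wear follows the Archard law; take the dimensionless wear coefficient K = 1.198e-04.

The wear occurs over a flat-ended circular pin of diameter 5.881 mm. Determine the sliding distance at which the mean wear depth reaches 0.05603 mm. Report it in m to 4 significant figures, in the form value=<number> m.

Each operation holds full float precision, and the intermediates are displayed rounded; one last rounding to four significant digits.
Hardness H = 4064 MPa = 4.064e+09 Pa.
Pin diameter d = 5.881 mm = 0.005881 m. Contact area A = π·d²/4 = π·(0.005881 m)²/4 = 2.716e-05 m².
Depth limit h_lim = 0.05603 mm = 5.603e-05 m.
As SI base values: W = 874.5 N, H = 4.064e+09 Pa, K = 1.198e-04.
Allowed volume V_lim = h_lim·A = 5.603e-05 · 2.716e-05 = 1.522e-09 m³.
Inverting, life L = V_lim·H/(K·W) = 1.522e-09 · 4.064e+09 / (1.198e-04 · 874.5) = 59.04 m.

value=59.04 m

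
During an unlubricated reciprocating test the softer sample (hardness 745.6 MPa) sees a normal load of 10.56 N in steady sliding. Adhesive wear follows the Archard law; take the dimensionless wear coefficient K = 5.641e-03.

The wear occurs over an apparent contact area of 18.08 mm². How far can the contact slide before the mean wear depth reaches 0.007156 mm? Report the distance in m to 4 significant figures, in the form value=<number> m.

The computation runs at exact precision, and intermediate values are displayed rounded, and a single final rounding, at four significant digits.
Convert: Hardness H = 745.6 MPa = 7.456e+08 Pa.
Convert: Contact area A = 18.08 mm² = 1.808e-05 m².
Convert: Depth limit h_lim = 0.007156 mm = 7.156e-06 m.
Collected in SI base units: W = 10.56 N, H = 7.456e+08 Pa, K = 5.641e-03.
At the depth limit, V_lim = h_lim·A = 7.156e-06 · 1.808e-05 = 1.294e-10 m³.
Thus life L = V_lim·H/(K·W) = 1.294e-10 · 7.456e+08 / (5.641e-03 · 10.56) = 1.619 m.

value=1.619 m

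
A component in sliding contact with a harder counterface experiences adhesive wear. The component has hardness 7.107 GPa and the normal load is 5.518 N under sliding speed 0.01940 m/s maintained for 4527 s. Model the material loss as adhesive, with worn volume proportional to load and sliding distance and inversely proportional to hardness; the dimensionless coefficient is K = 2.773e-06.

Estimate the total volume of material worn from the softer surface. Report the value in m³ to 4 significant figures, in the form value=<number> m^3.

value=1.891e-13 m^3

All arithmetic maintains full precision — intermediate values are shown rounded, and rounded just once to four significant figures.
Convert: Path length L = v·t = 0.01940 m/s × 4527 s = 87.82 m.
Convert: Hardness H = 7.107 GPa = 7.107e+09 Pa.
Expressed in SI base units: W = 5.518 N, H = 7.107e+09 Pa, K = 2.773e-06.
Volume removed: V = K·W·L/H = 2.773e-06 · 5.518 · 87.82 / 7.107e+09 = 1.891e-13 m³.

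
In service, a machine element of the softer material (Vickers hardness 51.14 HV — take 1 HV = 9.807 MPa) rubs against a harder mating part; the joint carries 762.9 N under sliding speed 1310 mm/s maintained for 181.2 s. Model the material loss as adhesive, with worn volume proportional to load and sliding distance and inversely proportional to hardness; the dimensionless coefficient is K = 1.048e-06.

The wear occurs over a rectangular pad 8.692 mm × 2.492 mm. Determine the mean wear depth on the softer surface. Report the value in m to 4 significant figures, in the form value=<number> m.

Intermediate values are displayed rounded — the computation maintains exact precision. Rounded once at the end, at four significant digits.
Sliding speed v = 1310 mm/s = 1.310 m/s. Distance covered L = v·t = 1.310 m/s × 181.2 s = 237.4 m.
Hardness H = 51.14 HV × 9.807 MPa/HV = 501.5 MPa = 5.015e+08 Pa.
Pad sides 8.692 mm × 2.492 mm = 0.008692 m × 0.002492 m. Contact area A = 0.008692 m × 0.002492 m = 2.166e-05 m².
Restated in SI base units: W = 762.9 N, H = 5.015e+08 Pa, K = 1.048e-06.
Archard volume V = K·W·L/H = 1.048e-06 · 762.9 · 237.4 / 5.015e+08 = 3.784e-10 m³.
Mean wear depth h = V/A = 3.784e-10 / 2.166e-05 = 1.747e-05 m.

value=1.747e-05 m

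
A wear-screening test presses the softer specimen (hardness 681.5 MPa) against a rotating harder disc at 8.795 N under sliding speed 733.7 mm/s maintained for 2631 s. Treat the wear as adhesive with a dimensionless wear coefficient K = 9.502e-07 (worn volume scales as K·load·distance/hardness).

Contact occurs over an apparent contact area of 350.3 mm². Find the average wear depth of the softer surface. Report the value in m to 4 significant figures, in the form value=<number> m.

Intermediates are shown rounded, and all arithmetic keeps full float precision, and a lone final rounding to four significant digits.
Convert: Sliding speed v = 733.7 mm/s = 0.7337 m/s. Distance covered L = v·t = 0.7337 m/s × 2631 s = 1930 m.
Convert: Hardness H = 681.5 MPa = 6.815e+08 Pa.
Convert: Contact area A = 350.3 mm² = 3.503e-04 m².
As SI base values: W = 8.795 N, H = 6.815e+08 Pa, K = 9.502e-07.
Archard relation: V = K·W·L/H = 9.502e-07 · 8.795 · 1930 / 6.815e+08 = 2.367e-11 m³.
Mean depth h = V/A = 2.367e-11 / 3.503e-04 = 6.757e-08 m.

value=6.757e-08 m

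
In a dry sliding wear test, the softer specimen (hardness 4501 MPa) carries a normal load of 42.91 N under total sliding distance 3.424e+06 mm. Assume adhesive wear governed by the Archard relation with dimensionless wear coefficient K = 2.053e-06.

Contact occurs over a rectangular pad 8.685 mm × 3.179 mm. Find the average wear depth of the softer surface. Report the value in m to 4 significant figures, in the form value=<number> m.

value=2.427e-06 m

The intermediates appear rounded; all arithmetic maintains exact precision, and a single final rounding, at 4 significant figures.
Path length L = 3.424e+06 mm = 3424 m.
Hardness H = 4501 MPa = 4.501e+09 Pa.
Pad sides 8.685 mm × 3.179 mm = 0.008685 m × 0.003179 m. Contact area A = 0.008685 m × 0.003179 m = 2.761e-05 m².
Working in SI base units: W = 42.91 N, H = 4.501e+09 Pa, K = 2.053e-06.
Worn volume V = K·W·L/H = 2.053e-06 · 42.91 · 3424 / 4.501e+09 = 6.702e-11 m³.
Mean depth h = V/A = 6.702e-11 / 2.761e-05 = 2.427e-06 m.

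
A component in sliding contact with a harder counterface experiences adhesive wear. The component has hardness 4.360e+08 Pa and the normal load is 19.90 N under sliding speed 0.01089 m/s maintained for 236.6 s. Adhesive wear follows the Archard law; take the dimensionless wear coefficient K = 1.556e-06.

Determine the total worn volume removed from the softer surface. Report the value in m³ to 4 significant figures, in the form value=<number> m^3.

The intermediates are displayed rounded, and all working math holds full float precision — rounded once at the end, at 4 significant digits.
Convert: Distance covered L = v·t = 0.01089 m/s × 236.6 s = 2.577 m.
SI base units throughout: W = 19.90 N, H = 4.360e+08 Pa, K = 1.556e-06.
The Archard volume V = K·W·L/H = 1.556e-06 · 19.90 · 2.577 / 4.360e+08 = 1.830e-13 m³.

value=1.830e-13 m^3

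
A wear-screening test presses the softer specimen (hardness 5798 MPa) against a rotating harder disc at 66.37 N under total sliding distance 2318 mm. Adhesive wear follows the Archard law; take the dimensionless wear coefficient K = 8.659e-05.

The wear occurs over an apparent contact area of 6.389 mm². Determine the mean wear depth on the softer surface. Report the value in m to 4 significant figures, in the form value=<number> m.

The intermediates appear rounded — all arithmetic holds full precision; rounded just once to four significant figures.
The distance L = 2318 mm = 2.318 m.
Hardness H = 5798 MPa = 5.798e+09 Pa.
Contact area A = 6.389 mm² = 6.389e-06 m².
In SI base units, W = 66.37 N, H = 5.798e+09 Pa, K = 8.659e-05.
Volume removed: V = K·W·L/H = 8.659e-05 · 66.37 · 2.318 / 5.798e+09 = 2.298e-12 m³.
Mean depth h = V/A = 2.298e-12 / 6.389e-06 = 3.596e-07 m.

value=3.596e-07 m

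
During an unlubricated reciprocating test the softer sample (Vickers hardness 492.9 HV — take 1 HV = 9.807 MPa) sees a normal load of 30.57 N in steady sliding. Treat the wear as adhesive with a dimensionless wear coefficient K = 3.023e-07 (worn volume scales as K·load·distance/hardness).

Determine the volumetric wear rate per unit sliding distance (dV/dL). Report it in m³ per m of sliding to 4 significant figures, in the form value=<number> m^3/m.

value=1.912e-15 m^3/m

The algebra holds exact precision, and printed values are rounded. Rounded just once: four significant figures.
Convert: Hardness H = 492.9 HV × 9.807 MPa/HV = 4834 MPa = 4.834e+09 Pa.
Restated in SI base units: W = 30.57 N, H = 4.834e+09 Pa, K = 3.023e-07.
The wear rate dV/dL = K·W/H, per unit distance: 3.023e-07 · 30.57 / 4.834e+09 = 1.912e-15 m³/m.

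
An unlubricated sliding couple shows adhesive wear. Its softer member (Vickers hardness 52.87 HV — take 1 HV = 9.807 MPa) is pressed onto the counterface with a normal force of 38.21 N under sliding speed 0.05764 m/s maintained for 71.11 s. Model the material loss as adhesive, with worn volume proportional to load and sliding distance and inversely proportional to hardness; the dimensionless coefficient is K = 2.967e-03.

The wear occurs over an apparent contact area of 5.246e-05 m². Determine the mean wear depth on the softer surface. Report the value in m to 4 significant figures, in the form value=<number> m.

value=1.708e-05 m

Every step carries exact precision — intermediate values are displayed rounded. Rounded once at the end, at four significant digits.
Convert: The distance L = v·t = 0.05764 m/s × 71.11 s = 4.099 m.
Convert: Hardness H = 52.87 HV × 9.807 MPa/HV = 518.5 MPa = 5.185e+08 Pa.
Working in SI base units: W = 38.21 N, H = 5.185e+08 Pa, K = 2.967e-03.
Archard relation: V = K·W·L/H = 2.967e-03 · 38.21 · 4.099 / 5.185e+08 = 8.962e-10 m³.
Wear depth h = V/A = 8.962e-10 / 5.246e-05 = 1.708e-05 m.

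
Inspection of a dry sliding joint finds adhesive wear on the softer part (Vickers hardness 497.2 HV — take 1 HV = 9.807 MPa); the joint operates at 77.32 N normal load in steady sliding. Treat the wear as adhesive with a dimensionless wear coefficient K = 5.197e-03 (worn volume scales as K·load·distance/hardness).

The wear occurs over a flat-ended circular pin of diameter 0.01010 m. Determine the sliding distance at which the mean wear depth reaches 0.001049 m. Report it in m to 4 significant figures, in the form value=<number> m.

Intermediate values are displayed rounded — all arithmetic holds full precision, and a lone final rounding, at 4 significant digits.
Convert: Hardness H = 497.2 HV × 9.807 MPa/HV = 4876 MPa = 4.876e+09 Pa.
Convert: Contact area A = π·d²/4 = π·(0.01010 m)²/4 = 8.012e-05 m².
Collected in SI base units: W = 77.32 N, H = 4.876e+09 Pa, K = 5.197e-03.
Volume at the limit: V_lim = h_lim·A = 0.001049 · 8.012e-05 = 8.404e-08 m³.
So the life L = V_lim·H/(K·W) = 8.404e-08 · 4.876e+09 / (5.197e-03 · 77.32) = 1020 m.

value=1020 m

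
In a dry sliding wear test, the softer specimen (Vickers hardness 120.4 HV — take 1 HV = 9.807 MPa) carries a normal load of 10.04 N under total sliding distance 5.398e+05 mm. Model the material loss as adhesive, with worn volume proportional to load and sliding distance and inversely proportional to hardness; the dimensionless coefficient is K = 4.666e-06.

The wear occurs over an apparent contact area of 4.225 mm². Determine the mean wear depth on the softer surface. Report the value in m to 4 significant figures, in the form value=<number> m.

Intermediates are displayed rounded, and every step keeps exact precision. Rounded just once: 4 significant digits.
Sliding distance L = 5.398e+05 mm = 539.8 m.
Hardness H = 120.4 HV × 9.807 MPa/HV = 1181 MPa = 1.181e+09 Pa.
Contact area A = 4.225 mm² = 4.225e-06 m².
Restated in SI base units: W = 10.04 N, H = 1.181e+09 Pa, K = 4.666e-06.
Worn volume V = K·W·L/H = 4.666e-06 · 10.04 · 539.8 / 1.181e+09 = 2.142e-11 m³.
Depth h = V/A = 2.142e-11 / 4.225e-06 = 5.069e-06 m.

value=5.069e-06 m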